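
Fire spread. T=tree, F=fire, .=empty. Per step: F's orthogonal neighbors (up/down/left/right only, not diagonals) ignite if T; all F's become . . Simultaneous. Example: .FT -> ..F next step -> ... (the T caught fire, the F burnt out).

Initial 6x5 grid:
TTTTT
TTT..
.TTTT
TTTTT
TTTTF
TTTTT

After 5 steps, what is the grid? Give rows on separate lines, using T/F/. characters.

Step 1: 3 trees catch fire, 1 burn out
  TTTTT
  TTT..
  .TTTT
  TTTTF
  TTTF.
  TTTTF
Step 2: 4 trees catch fire, 3 burn out
  TTTTT
  TTT..
  .TTTF
  TTTF.
  TTF..
  TTTF.
Step 3: 4 trees catch fire, 4 burn out
  TTTTT
  TTT..
  .TTF.
  TTF..
  TF...
  TTF..
Step 4: 4 trees catch fire, 4 burn out
  TTTTT
  TTT..
  .TF..
  TF...
  F....
  TF...
Step 5: 4 trees catch fire, 4 burn out
  TTTTT
  TTF..
  .F...
  F....
  .....
  F....

TTTTT
TTF..
.F...
F....
.....
F....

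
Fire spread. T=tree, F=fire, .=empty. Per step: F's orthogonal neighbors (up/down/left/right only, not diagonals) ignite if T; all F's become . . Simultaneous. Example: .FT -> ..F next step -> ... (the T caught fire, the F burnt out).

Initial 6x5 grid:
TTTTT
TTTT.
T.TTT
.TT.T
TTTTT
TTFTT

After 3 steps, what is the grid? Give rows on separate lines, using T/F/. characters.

Step 1: 3 trees catch fire, 1 burn out
  TTTTT
  TTTT.
  T.TTT
  .TT.T
  TTFTT
  TF.FT
Step 2: 5 trees catch fire, 3 burn out
  TTTTT
  TTTT.
  T.TTT
  .TF.T
  TF.FT
  F...F
Step 3: 4 trees catch fire, 5 burn out
  TTTTT
  TTTT.
  T.FTT
  .F..T
  F...F
  .....

TTTTT
TTTT.
T.FTT
.F..T
F...F
.....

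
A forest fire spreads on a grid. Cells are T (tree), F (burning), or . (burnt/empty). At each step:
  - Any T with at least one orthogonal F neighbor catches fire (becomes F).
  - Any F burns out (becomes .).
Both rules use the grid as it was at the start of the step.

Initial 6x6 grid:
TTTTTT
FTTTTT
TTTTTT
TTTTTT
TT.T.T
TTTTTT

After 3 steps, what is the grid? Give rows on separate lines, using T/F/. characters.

Step 1: 3 trees catch fire, 1 burn out
  FTTTTT
  .FTTTT
  FTTTTT
  TTTTTT
  TT.T.T
  TTTTTT
Step 2: 4 trees catch fire, 3 burn out
  .FTTTT
  ..FTTT
  .FTTTT
  FTTTTT
  TT.T.T
  TTTTTT
Step 3: 5 trees catch fire, 4 burn out
  ..FTTT
  ...FTT
  ..FTTT
  .FTTTT
  FT.T.T
  TTTTTT

..FTTT
...FTT
..FTTT
.FTTTT
FT.T.T
TTTTTT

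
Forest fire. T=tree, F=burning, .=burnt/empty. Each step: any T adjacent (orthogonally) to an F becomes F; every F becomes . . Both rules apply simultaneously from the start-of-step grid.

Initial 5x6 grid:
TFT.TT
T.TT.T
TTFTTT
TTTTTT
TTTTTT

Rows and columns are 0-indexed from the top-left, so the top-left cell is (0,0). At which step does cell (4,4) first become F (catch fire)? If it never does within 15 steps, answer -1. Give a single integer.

Step 1: cell (4,4)='T' (+6 fires, +2 burnt)
Step 2: cell (4,4)='T' (+7 fires, +6 burnt)
Step 3: cell (4,4)='T' (+5 fires, +7 burnt)
Step 4: cell (4,4)='F' (+4 fires, +5 burnt)
  -> target ignites at step 4
Step 5: cell (4,4)='.' (+2 fires, +4 burnt)
Step 6: cell (4,4)='.' (+1 fires, +2 burnt)
Step 7: cell (4,4)='.' (+0 fires, +1 burnt)
  fire out at step 7

4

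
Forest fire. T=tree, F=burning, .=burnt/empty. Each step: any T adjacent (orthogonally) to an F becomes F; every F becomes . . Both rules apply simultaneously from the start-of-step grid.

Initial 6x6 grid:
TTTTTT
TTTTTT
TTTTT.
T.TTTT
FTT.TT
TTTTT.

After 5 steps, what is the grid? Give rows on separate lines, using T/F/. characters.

Step 1: 3 trees catch fire, 1 burn out
  TTTTTT
  TTTTTT
  TTTTT.
  F.TTTT
  .FT.TT
  FTTTT.
Step 2: 3 trees catch fire, 3 burn out
  TTTTTT
  TTTTTT
  FTTTT.
  ..TTTT
  ..F.TT
  .FTTT.
Step 3: 4 trees catch fire, 3 burn out
  TTTTTT
  FTTTTT
  .FTTT.
  ..FTTT
  ....TT
  ..FTT.
Step 4: 5 trees catch fire, 4 burn out
  FTTTTT
  .FTTTT
  ..FTT.
  ...FTT
  ....TT
  ...FT.
Step 5: 5 trees catch fire, 5 burn out
  .FTTTT
  ..FTTT
  ...FT.
  ....FT
  ....TT
  ....F.

.FTTTT
..FTTT
...FT.
....FT
....TT
....F.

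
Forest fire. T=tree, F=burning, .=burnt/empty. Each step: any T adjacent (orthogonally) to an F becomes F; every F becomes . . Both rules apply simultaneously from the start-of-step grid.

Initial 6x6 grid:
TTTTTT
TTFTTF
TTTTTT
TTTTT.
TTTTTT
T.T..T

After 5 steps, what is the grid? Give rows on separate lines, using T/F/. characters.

Step 1: 7 trees catch fire, 2 burn out
  TTFTTF
  TF.FF.
  TTFTTF
  TTTTT.
  TTTTTT
  T.T..T
Step 2: 8 trees catch fire, 7 burn out
  TF.FF.
  F.....
  TF.FF.
  TTFTT.
  TTTTTT
  T.T..T
Step 3: 6 trees catch fire, 8 burn out
  F.....
  ......
  F.....
  TF.FF.
  TTFTTT
  T.T..T
Step 4: 5 trees catch fire, 6 burn out
  ......
  ......
  ......
  F.....
  TF.FFT
  T.F..T
Step 5: 2 trees catch fire, 5 burn out
  ......
  ......
  ......
  ......
  F....F
  T....T

......
......
......
......
F....F
T....T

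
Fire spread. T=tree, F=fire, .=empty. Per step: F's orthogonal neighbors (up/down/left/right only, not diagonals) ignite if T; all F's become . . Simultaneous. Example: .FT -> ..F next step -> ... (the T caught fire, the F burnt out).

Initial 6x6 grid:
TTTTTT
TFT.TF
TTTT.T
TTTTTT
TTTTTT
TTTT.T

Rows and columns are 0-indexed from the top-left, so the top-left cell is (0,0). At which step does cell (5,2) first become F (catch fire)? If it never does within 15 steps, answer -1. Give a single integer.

Step 1: cell (5,2)='T' (+7 fires, +2 burnt)
Step 2: cell (5,2)='T' (+7 fires, +7 burnt)
Step 3: cell (5,2)='T' (+7 fires, +7 burnt)
Step 4: cell (5,2)='T' (+6 fires, +7 burnt)
Step 5: cell (5,2)='F' (+3 fires, +6 burnt)
  -> target ignites at step 5
Step 6: cell (5,2)='.' (+1 fires, +3 burnt)
Step 7: cell (5,2)='.' (+0 fires, +1 burnt)
  fire out at step 7

5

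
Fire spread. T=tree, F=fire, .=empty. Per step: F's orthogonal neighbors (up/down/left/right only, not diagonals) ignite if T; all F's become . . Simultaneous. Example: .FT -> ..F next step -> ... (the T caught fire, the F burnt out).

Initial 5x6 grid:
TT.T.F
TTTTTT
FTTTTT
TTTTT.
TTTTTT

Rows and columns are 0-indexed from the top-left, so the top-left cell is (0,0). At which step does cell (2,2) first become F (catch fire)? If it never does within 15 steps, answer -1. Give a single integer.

Step 1: cell (2,2)='T' (+4 fires, +2 burnt)
Step 2: cell (2,2)='F' (+7 fires, +4 burnt)
  -> target ignites at step 2
Step 3: cell (2,2)='.' (+7 fires, +7 burnt)
Step 4: cell (2,2)='.' (+4 fires, +7 burnt)
Step 5: cell (2,2)='.' (+2 fires, +4 burnt)
Step 6: cell (2,2)='.' (+1 fires, +2 burnt)
Step 7: cell (2,2)='.' (+0 fires, +1 burnt)
  fire out at step 7

2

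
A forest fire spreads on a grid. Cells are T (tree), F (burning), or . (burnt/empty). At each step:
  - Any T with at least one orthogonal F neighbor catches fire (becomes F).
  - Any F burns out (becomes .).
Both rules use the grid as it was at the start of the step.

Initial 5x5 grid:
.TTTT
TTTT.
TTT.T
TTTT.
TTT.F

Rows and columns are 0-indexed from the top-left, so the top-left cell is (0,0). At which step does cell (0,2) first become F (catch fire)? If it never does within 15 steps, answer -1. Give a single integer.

Step 1: cell (0,2)='T' (+0 fires, +1 burnt)
  fire out at step 1
Target never catches fire within 15 steps

-1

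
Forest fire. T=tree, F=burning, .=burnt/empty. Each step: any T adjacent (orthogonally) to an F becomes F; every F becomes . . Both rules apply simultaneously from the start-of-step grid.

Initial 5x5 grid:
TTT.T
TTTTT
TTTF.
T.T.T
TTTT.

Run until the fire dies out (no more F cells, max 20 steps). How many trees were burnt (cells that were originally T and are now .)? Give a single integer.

Step 1: +2 fires, +1 burnt (F count now 2)
Step 2: +4 fires, +2 burnt (F count now 4)
Step 3: +5 fires, +4 burnt (F count now 5)
Step 4: +5 fires, +5 burnt (F count now 5)
Step 5: +2 fires, +5 burnt (F count now 2)
Step 6: +0 fires, +2 burnt (F count now 0)
Fire out after step 6
Initially T: 19, now '.': 24
Total burnt (originally-T cells now '.'): 18

Answer: 18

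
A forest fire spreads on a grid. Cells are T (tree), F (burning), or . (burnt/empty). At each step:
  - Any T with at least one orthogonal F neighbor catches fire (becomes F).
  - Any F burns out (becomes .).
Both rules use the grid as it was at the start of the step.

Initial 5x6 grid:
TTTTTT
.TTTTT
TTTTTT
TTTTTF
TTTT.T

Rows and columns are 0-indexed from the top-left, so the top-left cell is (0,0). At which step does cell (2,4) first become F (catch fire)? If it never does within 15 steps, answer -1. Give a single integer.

Step 1: cell (2,4)='T' (+3 fires, +1 burnt)
Step 2: cell (2,4)='F' (+3 fires, +3 burnt)
  -> target ignites at step 2
Step 3: cell (2,4)='.' (+5 fires, +3 burnt)
Step 4: cell (2,4)='.' (+5 fires, +5 burnt)
Step 5: cell (2,4)='.' (+5 fires, +5 burnt)
Step 6: cell (2,4)='.' (+4 fires, +5 burnt)
Step 7: cell (2,4)='.' (+1 fires, +4 burnt)
Step 8: cell (2,4)='.' (+1 fires, +1 burnt)
Step 9: cell (2,4)='.' (+0 fires, +1 burnt)
  fire out at step 9

2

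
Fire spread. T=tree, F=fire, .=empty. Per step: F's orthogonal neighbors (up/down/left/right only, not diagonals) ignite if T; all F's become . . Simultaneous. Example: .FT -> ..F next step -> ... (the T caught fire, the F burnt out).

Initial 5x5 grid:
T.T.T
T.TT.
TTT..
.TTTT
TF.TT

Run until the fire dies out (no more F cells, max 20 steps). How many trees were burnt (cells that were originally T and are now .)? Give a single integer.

Answer: 15

Derivation:
Step 1: +2 fires, +1 burnt (F count now 2)
Step 2: +2 fires, +2 burnt (F count now 2)
Step 3: +3 fires, +2 burnt (F count now 3)
Step 4: +4 fires, +3 burnt (F count now 4)
Step 5: +4 fires, +4 burnt (F count now 4)
Step 6: +0 fires, +4 burnt (F count now 0)
Fire out after step 6
Initially T: 16, now '.': 24
Total burnt (originally-T cells now '.'): 15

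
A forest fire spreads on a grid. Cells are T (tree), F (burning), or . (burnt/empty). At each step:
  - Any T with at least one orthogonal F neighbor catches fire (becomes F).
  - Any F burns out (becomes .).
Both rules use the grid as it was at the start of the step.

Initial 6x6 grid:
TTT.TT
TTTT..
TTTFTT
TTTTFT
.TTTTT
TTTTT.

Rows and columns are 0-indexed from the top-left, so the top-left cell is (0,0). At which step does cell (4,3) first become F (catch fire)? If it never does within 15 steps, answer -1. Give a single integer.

Step 1: cell (4,3)='T' (+6 fires, +2 burnt)
Step 2: cell (4,3)='F' (+7 fires, +6 burnt)
  -> target ignites at step 2
Step 3: cell (4,3)='.' (+6 fires, +7 burnt)
Step 4: cell (4,3)='.' (+5 fires, +6 burnt)
Step 5: cell (4,3)='.' (+2 fires, +5 burnt)
Step 6: cell (4,3)='.' (+1 fires, +2 burnt)
Step 7: cell (4,3)='.' (+0 fires, +1 burnt)
  fire out at step 7

2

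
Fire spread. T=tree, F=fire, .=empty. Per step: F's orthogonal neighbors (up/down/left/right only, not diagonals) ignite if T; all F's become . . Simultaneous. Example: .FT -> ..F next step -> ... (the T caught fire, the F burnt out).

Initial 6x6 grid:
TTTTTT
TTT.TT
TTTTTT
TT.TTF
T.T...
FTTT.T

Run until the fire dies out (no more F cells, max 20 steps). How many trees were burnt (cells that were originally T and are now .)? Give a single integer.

Answer: 26

Derivation:
Step 1: +4 fires, +2 burnt (F count now 4)
Step 2: +5 fires, +4 burnt (F count now 5)
Step 3: +7 fires, +5 burnt (F count now 7)
Step 4: +4 fires, +7 burnt (F count now 4)
Step 5: +4 fires, +4 burnt (F count now 4)
Step 6: +2 fires, +4 burnt (F count now 2)
Step 7: +0 fires, +2 burnt (F count now 0)
Fire out after step 7
Initially T: 27, now '.': 35
Total burnt (originally-T cells now '.'): 26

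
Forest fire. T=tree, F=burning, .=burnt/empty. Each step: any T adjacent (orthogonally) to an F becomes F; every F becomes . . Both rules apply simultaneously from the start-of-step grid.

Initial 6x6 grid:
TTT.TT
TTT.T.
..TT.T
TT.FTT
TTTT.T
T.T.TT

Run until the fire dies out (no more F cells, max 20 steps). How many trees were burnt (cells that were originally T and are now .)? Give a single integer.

Answer: 22

Derivation:
Step 1: +3 fires, +1 burnt (F count now 3)
Step 2: +3 fires, +3 burnt (F count now 3)
Step 3: +5 fires, +3 burnt (F count now 5)
Step 4: +5 fires, +5 burnt (F count now 5)
Step 5: +5 fires, +5 burnt (F count now 5)
Step 6: +1 fires, +5 burnt (F count now 1)
Step 7: +0 fires, +1 burnt (F count now 0)
Fire out after step 7
Initially T: 25, now '.': 33
Total burnt (originally-T cells now '.'): 22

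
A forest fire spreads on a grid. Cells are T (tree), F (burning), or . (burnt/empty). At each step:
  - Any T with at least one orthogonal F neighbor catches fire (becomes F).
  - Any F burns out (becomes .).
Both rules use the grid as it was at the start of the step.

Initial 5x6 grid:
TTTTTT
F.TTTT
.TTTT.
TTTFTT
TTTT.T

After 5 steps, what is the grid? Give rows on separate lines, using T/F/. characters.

Step 1: 5 trees catch fire, 2 burn out
  FTTTTT
  ..TTTT
  .TTFT.
  TTF.FT
  TTTF.T
Step 2: 7 trees catch fire, 5 burn out
  .FTTTT
  ..TFTT
  .TF.F.
  TF...F
  TTF..T
Step 3: 8 trees catch fire, 7 burn out
  ..FFTT
  ..F.FT
  .F....
  F.....
  TF...F
Step 4: 3 trees catch fire, 8 burn out
  ....FT
  .....F
  ......
  ......
  F.....
Step 5: 1 trees catch fire, 3 burn out
  .....F
  ......
  ......
  ......
  ......

.....F
......
......
......
......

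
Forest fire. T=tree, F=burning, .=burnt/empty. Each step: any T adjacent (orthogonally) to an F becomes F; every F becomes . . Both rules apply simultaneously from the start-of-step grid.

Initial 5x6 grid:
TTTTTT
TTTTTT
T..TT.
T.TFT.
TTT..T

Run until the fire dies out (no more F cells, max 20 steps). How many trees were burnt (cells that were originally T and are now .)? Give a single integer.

Step 1: +3 fires, +1 burnt (F count now 3)
Step 2: +3 fires, +3 burnt (F count now 3)
Step 3: +4 fires, +3 burnt (F count now 4)
Step 4: +5 fires, +4 burnt (F count now 5)
Step 5: +4 fires, +5 burnt (F count now 4)
Step 6: +2 fires, +4 burnt (F count now 2)
Step 7: +0 fires, +2 burnt (F count now 0)
Fire out after step 7
Initially T: 22, now '.': 29
Total burnt (originally-T cells now '.'): 21

Answer: 21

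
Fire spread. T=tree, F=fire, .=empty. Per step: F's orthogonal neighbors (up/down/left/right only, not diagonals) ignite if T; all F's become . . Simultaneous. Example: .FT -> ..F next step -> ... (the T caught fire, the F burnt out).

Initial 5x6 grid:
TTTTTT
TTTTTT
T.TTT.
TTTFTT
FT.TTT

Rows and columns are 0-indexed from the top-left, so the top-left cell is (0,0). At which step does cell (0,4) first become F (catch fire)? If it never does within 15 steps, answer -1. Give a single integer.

Step 1: cell (0,4)='T' (+6 fires, +2 burnt)
Step 2: cell (0,4)='T' (+7 fires, +6 burnt)
Step 3: cell (0,4)='T' (+5 fires, +7 burnt)
Step 4: cell (0,4)='F' (+5 fires, +5 burnt)
  -> target ignites at step 4
Step 5: cell (0,4)='.' (+2 fires, +5 burnt)
Step 6: cell (0,4)='.' (+0 fires, +2 burnt)
  fire out at step 6

4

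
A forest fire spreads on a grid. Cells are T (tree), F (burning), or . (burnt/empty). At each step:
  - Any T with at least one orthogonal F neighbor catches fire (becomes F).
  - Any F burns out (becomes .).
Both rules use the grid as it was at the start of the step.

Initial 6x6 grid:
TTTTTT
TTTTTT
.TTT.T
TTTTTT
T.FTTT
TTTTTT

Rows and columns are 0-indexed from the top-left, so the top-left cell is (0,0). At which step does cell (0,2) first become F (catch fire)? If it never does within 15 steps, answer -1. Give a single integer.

Step 1: cell (0,2)='T' (+3 fires, +1 burnt)
Step 2: cell (0,2)='T' (+6 fires, +3 burnt)
Step 3: cell (0,2)='T' (+8 fires, +6 burnt)
Step 4: cell (0,2)='F' (+6 fires, +8 burnt)
  -> target ignites at step 4
Step 5: cell (0,2)='.' (+5 fires, +6 burnt)
Step 6: cell (0,2)='.' (+3 fires, +5 burnt)
Step 7: cell (0,2)='.' (+1 fires, +3 burnt)
Step 8: cell (0,2)='.' (+0 fires, +1 burnt)
  fire out at step 8

4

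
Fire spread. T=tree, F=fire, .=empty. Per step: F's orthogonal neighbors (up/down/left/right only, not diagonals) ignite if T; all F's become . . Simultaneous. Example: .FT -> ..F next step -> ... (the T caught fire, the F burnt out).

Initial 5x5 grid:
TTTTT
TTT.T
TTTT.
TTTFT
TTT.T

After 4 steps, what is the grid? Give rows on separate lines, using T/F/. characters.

Step 1: 3 trees catch fire, 1 burn out
  TTTTT
  TTT.T
  TTTF.
  TTF.F
  TTT.T
Step 2: 4 trees catch fire, 3 burn out
  TTTTT
  TTT.T
  TTF..
  TF...
  TTF.F
Step 3: 4 trees catch fire, 4 burn out
  TTTTT
  TTF.T
  TF...
  F....
  TF...
Step 4: 4 trees catch fire, 4 burn out
  TTFTT
  TF..T
  F....
  .....
  F....

TTFTT
TF..T
F....
.....
F....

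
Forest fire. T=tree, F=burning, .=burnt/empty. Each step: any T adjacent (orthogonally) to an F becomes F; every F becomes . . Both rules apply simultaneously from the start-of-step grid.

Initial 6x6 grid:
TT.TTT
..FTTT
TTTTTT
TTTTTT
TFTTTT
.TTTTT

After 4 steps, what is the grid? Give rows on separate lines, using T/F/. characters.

Step 1: 6 trees catch fire, 2 burn out
  TT.TTT
  ...FTT
  TTFTTT
  TFTTTT
  F.FTTT
  .FTTTT
Step 2: 8 trees catch fire, 6 burn out
  TT.FTT
  ....FT
  TF.FTT
  F.FTTT
  ...FTT
  ..FTTT
Step 3: 7 trees catch fire, 8 burn out
  TT..FT
  .....F
  F...FT
  ...FTT
  ....FT
  ...FTT
Step 4: 5 trees catch fire, 7 burn out
  TT...F
  ......
  .....F
  ....FT
  .....F
  ....FT

TT...F
......
.....F
....FT
.....F
....FT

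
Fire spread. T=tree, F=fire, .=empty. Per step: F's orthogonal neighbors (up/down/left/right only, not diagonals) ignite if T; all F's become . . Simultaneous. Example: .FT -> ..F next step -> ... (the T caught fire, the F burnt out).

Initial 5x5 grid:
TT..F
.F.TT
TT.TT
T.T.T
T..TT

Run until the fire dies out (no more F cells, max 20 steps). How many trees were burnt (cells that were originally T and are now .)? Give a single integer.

Step 1: +3 fires, +2 burnt (F count now 3)
Step 2: +4 fires, +3 burnt (F count now 4)
Step 3: +3 fires, +4 burnt (F count now 3)
Step 4: +2 fires, +3 burnt (F count now 2)
Step 5: +1 fires, +2 burnt (F count now 1)
Step 6: +0 fires, +1 burnt (F count now 0)
Fire out after step 6
Initially T: 14, now '.': 24
Total burnt (originally-T cells now '.'): 13

Answer: 13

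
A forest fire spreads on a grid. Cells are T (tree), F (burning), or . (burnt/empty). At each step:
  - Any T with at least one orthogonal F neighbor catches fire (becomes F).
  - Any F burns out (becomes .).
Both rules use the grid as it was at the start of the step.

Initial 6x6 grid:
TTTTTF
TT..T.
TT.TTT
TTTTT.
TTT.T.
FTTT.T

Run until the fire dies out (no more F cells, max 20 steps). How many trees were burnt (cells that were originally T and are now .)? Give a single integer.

Answer: 25

Derivation:
Step 1: +3 fires, +2 burnt (F count now 3)
Step 2: +5 fires, +3 burnt (F count now 5)
Step 3: +6 fires, +5 burnt (F count now 6)
Step 4: +7 fires, +6 burnt (F count now 7)
Step 5: +4 fires, +7 burnt (F count now 4)
Step 6: +0 fires, +4 burnt (F count now 0)
Fire out after step 6
Initially T: 26, now '.': 35
Total burnt (originally-T cells now '.'): 25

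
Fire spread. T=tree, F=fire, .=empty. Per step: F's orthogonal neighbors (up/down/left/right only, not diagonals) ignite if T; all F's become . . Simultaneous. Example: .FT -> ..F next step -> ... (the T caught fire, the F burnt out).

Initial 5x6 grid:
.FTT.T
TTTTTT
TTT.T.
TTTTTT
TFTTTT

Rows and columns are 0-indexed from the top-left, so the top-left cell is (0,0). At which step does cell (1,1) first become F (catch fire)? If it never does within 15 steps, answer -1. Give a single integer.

Step 1: cell (1,1)='F' (+5 fires, +2 burnt)
  -> target ignites at step 1
Step 2: cell (1,1)='.' (+7 fires, +5 burnt)
Step 3: cell (1,1)='.' (+5 fires, +7 burnt)
Step 4: cell (1,1)='.' (+3 fires, +5 burnt)
Step 5: cell (1,1)='.' (+3 fires, +3 burnt)
Step 6: cell (1,1)='.' (+1 fires, +3 burnt)
Step 7: cell (1,1)='.' (+0 fires, +1 burnt)
  fire out at step 7

1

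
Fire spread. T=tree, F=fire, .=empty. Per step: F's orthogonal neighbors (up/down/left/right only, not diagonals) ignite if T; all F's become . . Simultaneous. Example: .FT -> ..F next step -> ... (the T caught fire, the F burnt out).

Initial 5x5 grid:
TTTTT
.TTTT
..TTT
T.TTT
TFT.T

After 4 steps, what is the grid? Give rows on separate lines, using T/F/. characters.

Step 1: 2 trees catch fire, 1 burn out
  TTTTT
  .TTTT
  ..TTT
  T.TTT
  F.F.T
Step 2: 2 trees catch fire, 2 burn out
  TTTTT
  .TTTT
  ..TTT
  F.FTT
  ....T
Step 3: 2 trees catch fire, 2 burn out
  TTTTT
  .TTTT
  ..FTT
  ...FT
  ....T
Step 4: 3 trees catch fire, 2 burn out
  TTTTT
  .TFTT
  ...FT
  ....F
  ....T

TTTTT
.TFTT
...FT
....F
....T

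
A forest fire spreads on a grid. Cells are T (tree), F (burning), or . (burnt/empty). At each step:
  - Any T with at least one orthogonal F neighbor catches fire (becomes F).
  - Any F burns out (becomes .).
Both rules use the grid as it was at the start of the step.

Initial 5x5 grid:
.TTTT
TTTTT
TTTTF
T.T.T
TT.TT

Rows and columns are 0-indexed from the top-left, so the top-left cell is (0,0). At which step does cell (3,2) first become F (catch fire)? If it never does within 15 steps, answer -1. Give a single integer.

Step 1: cell (3,2)='T' (+3 fires, +1 burnt)
Step 2: cell (3,2)='T' (+4 fires, +3 burnt)
Step 3: cell (3,2)='F' (+5 fires, +4 burnt)
  -> target ignites at step 3
Step 4: cell (3,2)='.' (+3 fires, +5 burnt)
Step 5: cell (3,2)='.' (+3 fires, +3 burnt)
Step 6: cell (3,2)='.' (+1 fires, +3 burnt)
Step 7: cell (3,2)='.' (+1 fires, +1 burnt)
Step 8: cell (3,2)='.' (+0 fires, +1 burnt)
  fire out at step 8

3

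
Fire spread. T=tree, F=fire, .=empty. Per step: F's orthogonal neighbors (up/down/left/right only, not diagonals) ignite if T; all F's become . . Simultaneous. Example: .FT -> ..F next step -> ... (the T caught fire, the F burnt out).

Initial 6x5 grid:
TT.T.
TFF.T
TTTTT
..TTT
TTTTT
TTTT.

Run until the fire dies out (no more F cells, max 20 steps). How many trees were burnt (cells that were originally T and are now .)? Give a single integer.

Answer: 21

Derivation:
Step 1: +4 fires, +2 burnt (F count now 4)
Step 2: +4 fires, +4 burnt (F count now 4)
Step 3: +3 fires, +4 burnt (F count now 3)
Step 4: +5 fires, +3 burnt (F count now 5)
Step 5: +4 fires, +5 burnt (F count now 4)
Step 6: +1 fires, +4 burnt (F count now 1)
Step 7: +0 fires, +1 burnt (F count now 0)
Fire out after step 7
Initially T: 22, now '.': 29
Total burnt (originally-T cells now '.'): 21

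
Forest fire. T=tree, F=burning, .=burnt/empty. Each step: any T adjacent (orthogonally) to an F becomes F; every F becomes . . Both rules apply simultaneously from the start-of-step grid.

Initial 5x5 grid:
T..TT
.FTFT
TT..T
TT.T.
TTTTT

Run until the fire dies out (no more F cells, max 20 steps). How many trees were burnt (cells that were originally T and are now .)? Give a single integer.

Step 1: +4 fires, +2 burnt (F count now 4)
Step 2: +4 fires, +4 burnt (F count now 4)
Step 3: +2 fires, +4 burnt (F count now 2)
Step 4: +2 fires, +2 burnt (F count now 2)
Step 5: +1 fires, +2 burnt (F count now 1)
Step 6: +2 fires, +1 burnt (F count now 2)
Step 7: +0 fires, +2 burnt (F count now 0)
Fire out after step 7
Initially T: 16, now '.': 24
Total burnt (originally-T cells now '.'): 15

Answer: 15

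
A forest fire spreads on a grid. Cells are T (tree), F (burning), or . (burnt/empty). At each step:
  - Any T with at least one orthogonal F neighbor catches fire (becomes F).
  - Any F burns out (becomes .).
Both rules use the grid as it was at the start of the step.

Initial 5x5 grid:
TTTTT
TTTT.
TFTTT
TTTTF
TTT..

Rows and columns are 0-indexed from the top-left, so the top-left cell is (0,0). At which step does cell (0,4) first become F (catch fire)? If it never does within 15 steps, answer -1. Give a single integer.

Step 1: cell (0,4)='T' (+6 fires, +2 burnt)
Step 2: cell (0,4)='T' (+7 fires, +6 burnt)
Step 3: cell (0,4)='T' (+5 fires, +7 burnt)
Step 4: cell (0,4)='T' (+1 fires, +5 burnt)
Step 5: cell (0,4)='F' (+1 fires, +1 burnt)
  -> target ignites at step 5
Step 6: cell (0,4)='.' (+0 fires, +1 burnt)
  fire out at step 6

5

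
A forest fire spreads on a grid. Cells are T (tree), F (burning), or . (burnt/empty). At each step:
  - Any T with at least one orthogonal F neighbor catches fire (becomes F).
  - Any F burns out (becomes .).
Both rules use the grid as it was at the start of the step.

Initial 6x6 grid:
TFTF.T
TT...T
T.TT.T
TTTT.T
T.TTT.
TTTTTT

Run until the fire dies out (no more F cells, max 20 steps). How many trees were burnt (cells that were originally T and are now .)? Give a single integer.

Step 1: +3 fires, +2 burnt (F count now 3)
Step 2: +1 fires, +3 burnt (F count now 1)
Step 3: +1 fires, +1 burnt (F count now 1)
Step 4: +1 fires, +1 burnt (F count now 1)
Step 5: +2 fires, +1 burnt (F count now 2)
Step 6: +2 fires, +2 burnt (F count now 2)
Step 7: +4 fires, +2 burnt (F count now 4)
Step 8: +3 fires, +4 burnt (F count now 3)
Step 9: +2 fires, +3 burnt (F count now 2)
Step 10: +1 fires, +2 burnt (F count now 1)
Step 11: +1 fires, +1 burnt (F count now 1)
Step 12: +0 fires, +1 burnt (F count now 0)
Fire out after step 12
Initially T: 25, now '.': 32
Total burnt (originally-T cells now '.'): 21

Answer: 21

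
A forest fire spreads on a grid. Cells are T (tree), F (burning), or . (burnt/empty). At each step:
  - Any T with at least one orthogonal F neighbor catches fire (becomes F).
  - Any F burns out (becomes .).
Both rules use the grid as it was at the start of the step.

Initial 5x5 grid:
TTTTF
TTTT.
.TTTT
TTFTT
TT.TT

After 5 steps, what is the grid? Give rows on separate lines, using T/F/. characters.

Step 1: 4 trees catch fire, 2 burn out
  TTTF.
  TTTT.
  .TFTT
  TF.FT
  TT.TT
Step 2: 9 trees catch fire, 4 burn out
  TTF..
  TTFF.
  .F.FT
  F...F
  TF.FT
Step 3: 5 trees catch fire, 9 burn out
  TF...
  TF...
  ....F
  .....
  F...F
Step 4: 2 trees catch fire, 5 burn out
  F....
  F....
  .....
  .....
  .....
Step 5: 0 trees catch fire, 2 burn out
  .....
  .....
  .....
  .....
  .....

.....
.....
.....
.....
.....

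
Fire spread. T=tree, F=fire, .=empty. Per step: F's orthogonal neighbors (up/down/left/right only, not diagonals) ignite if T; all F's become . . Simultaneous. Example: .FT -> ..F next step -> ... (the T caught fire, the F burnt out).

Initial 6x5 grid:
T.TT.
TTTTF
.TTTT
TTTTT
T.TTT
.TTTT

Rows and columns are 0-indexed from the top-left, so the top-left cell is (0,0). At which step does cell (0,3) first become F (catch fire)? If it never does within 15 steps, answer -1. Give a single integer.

Step 1: cell (0,3)='T' (+2 fires, +1 burnt)
Step 2: cell (0,3)='F' (+4 fires, +2 burnt)
  -> target ignites at step 2
Step 3: cell (0,3)='.' (+5 fires, +4 burnt)
Step 4: cell (0,3)='.' (+5 fires, +5 burnt)
Step 5: cell (0,3)='.' (+4 fires, +5 burnt)
Step 6: cell (0,3)='.' (+2 fires, +4 burnt)
Step 7: cell (0,3)='.' (+2 fires, +2 burnt)
Step 8: cell (0,3)='.' (+0 fires, +2 burnt)
  fire out at step 8

2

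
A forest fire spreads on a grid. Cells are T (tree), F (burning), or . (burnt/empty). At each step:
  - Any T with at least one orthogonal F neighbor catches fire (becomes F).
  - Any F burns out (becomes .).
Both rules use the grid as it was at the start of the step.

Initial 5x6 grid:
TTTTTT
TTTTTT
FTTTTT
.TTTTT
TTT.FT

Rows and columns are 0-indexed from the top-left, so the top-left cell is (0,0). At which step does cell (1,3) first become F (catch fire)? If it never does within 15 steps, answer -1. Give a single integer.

Step 1: cell (1,3)='T' (+4 fires, +2 burnt)
Step 2: cell (1,3)='T' (+7 fires, +4 burnt)
Step 3: cell (1,3)='T' (+7 fires, +7 burnt)
Step 4: cell (1,3)='F' (+6 fires, +7 burnt)
  -> target ignites at step 4
Step 5: cell (1,3)='.' (+2 fires, +6 burnt)
Step 6: cell (1,3)='.' (+0 fires, +2 burnt)
  fire out at step 6

4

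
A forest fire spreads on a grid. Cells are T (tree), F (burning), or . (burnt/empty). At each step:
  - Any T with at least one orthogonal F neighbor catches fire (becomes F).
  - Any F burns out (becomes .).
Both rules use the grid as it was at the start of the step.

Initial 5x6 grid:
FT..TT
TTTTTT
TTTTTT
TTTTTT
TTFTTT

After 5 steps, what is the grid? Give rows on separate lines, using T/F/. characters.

Step 1: 5 trees catch fire, 2 burn out
  .F..TT
  FTTTTT
  TTTTTT
  TTFTTT
  TF.FTT
Step 2: 7 trees catch fire, 5 burn out
  ....TT
  .FTTTT
  FTFTTT
  TF.FTT
  F...FT
Step 3: 6 trees catch fire, 7 burn out
  ....TT
  ..FTTT
  .F.FTT
  F...FT
  .....F
Step 4: 3 trees catch fire, 6 burn out
  ....TT
  ...FTT
  ....FT
  .....F
  ......
Step 5: 2 trees catch fire, 3 burn out
  ....TT
  ....FT
  .....F
  ......
  ......

....TT
....FT
.....F
......
......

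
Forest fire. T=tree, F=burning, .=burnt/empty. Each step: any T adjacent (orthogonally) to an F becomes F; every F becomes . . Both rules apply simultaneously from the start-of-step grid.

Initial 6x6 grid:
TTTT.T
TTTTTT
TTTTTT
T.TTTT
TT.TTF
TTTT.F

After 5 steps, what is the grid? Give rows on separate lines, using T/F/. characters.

Step 1: 2 trees catch fire, 2 burn out
  TTTT.T
  TTTTTT
  TTTTTT
  T.TTTF
  TT.TF.
  TTTT..
Step 2: 3 trees catch fire, 2 burn out
  TTTT.T
  TTTTTT
  TTTTTF
  T.TTF.
  TT.F..
  TTTT..
Step 3: 4 trees catch fire, 3 burn out
  TTTT.T
  TTTTTF
  TTTTF.
  T.TF..
  TT....
  TTTF..
Step 4: 5 trees catch fire, 4 burn out
  TTTT.F
  TTTTF.
  TTTF..
  T.F...
  TT....
  TTF...
Step 5: 3 trees catch fire, 5 burn out
  TTTT..
  TTTF..
  TTF...
  T.....
  TT....
  TF....

TTTT..
TTTF..
TTF...
T.....
TT....
TF....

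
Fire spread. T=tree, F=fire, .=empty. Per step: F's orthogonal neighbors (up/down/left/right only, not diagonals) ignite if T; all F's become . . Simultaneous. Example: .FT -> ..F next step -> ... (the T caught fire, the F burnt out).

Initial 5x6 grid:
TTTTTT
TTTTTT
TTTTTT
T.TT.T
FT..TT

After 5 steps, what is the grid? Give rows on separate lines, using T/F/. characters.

Step 1: 2 trees catch fire, 1 burn out
  TTTTTT
  TTTTTT
  TTTTTT
  F.TT.T
  .F..TT
Step 2: 1 trees catch fire, 2 burn out
  TTTTTT
  TTTTTT
  FTTTTT
  ..TT.T
  ....TT
Step 3: 2 trees catch fire, 1 burn out
  TTTTTT
  FTTTTT
  .FTTTT
  ..TT.T
  ....TT
Step 4: 3 trees catch fire, 2 burn out
  FTTTTT
  .FTTTT
  ..FTTT
  ..TT.T
  ....TT
Step 5: 4 trees catch fire, 3 burn out
  .FTTTT
  ..FTTT
  ...FTT
  ..FT.T
  ....TT

.FTTTT
..FTTT
...FTT
..FT.T
....TT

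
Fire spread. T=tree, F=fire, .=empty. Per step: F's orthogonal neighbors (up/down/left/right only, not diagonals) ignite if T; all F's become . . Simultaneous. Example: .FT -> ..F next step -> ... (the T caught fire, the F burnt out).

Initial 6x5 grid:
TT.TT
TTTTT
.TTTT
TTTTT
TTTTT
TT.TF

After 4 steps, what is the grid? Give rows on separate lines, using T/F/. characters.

Step 1: 2 trees catch fire, 1 burn out
  TT.TT
  TTTTT
  .TTTT
  TTTTT
  TTTTF
  TT.F.
Step 2: 2 trees catch fire, 2 burn out
  TT.TT
  TTTTT
  .TTTT
  TTTTF
  TTTF.
  TT...
Step 3: 3 trees catch fire, 2 burn out
  TT.TT
  TTTTT
  .TTTF
  TTTF.
  TTF..
  TT...
Step 4: 4 trees catch fire, 3 burn out
  TT.TT
  TTTTF
  .TTF.
  TTF..
  TF...
  TT...

TT.TT
TTTTF
.TTF.
TTF..
TF...
TT...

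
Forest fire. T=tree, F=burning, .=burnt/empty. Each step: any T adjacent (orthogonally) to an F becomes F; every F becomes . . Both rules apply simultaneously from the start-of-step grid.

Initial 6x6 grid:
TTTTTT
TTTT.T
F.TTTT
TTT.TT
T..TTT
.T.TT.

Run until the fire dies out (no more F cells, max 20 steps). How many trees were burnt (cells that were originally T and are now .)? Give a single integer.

Answer: 26

Derivation:
Step 1: +2 fires, +1 burnt (F count now 2)
Step 2: +4 fires, +2 burnt (F count now 4)
Step 3: +3 fires, +4 burnt (F count now 3)
Step 4: +3 fires, +3 burnt (F count now 3)
Step 5: +2 fires, +3 burnt (F count now 2)
Step 6: +2 fires, +2 burnt (F count now 2)
Step 7: +3 fires, +2 burnt (F count now 3)
Step 8: +3 fires, +3 burnt (F count now 3)
Step 9: +3 fires, +3 burnt (F count now 3)
Step 10: +1 fires, +3 burnt (F count now 1)
Step 11: +0 fires, +1 burnt (F count now 0)
Fire out after step 11
Initially T: 27, now '.': 35
Total burnt (originally-T cells now '.'): 26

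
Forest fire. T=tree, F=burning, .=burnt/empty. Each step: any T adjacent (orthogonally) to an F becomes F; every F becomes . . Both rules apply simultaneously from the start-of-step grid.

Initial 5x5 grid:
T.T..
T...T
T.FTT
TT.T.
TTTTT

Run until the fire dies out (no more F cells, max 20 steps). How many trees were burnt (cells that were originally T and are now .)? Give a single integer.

Answer: 14

Derivation:
Step 1: +1 fires, +1 burnt (F count now 1)
Step 2: +2 fires, +1 burnt (F count now 2)
Step 3: +2 fires, +2 burnt (F count now 2)
Step 4: +2 fires, +2 burnt (F count now 2)
Step 5: +1 fires, +2 burnt (F count now 1)
Step 6: +2 fires, +1 burnt (F count now 2)
Step 7: +1 fires, +2 burnt (F count now 1)
Step 8: +1 fires, +1 burnt (F count now 1)
Step 9: +1 fires, +1 burnt (F count now 1)
Step 10: +1 fires, +1 burnt (F count now 1)
Step 11: +0 fires, +1 burnt (F count now 0)
Fire out after step 11
Initially T: 15, now '.': 24
Total burnt (originally-T cells now '.'): 14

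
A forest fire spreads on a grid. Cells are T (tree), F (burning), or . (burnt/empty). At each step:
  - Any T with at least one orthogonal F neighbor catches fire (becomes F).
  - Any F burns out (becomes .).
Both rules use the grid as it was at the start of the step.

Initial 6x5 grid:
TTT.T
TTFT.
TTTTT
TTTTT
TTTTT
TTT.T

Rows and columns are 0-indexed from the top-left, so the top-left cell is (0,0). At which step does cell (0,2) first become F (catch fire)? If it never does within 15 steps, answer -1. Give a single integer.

Step 1: cell (0,2)='F' (+4 fires, +1 burnt)
  -> target ignites at step 1
Step 2: cell (0,2)='.' (+5 fires, +4 burnt)
Step 3: cell (0,2)='.' (+6 fires, +5 burnt)
Step 4: cell (0,2)='.' (+5 fires, +6 burnt)
Step 5: cell (0,2)='.' (+3 fires, +5 burnt)
Step 6: cell (0,2)='.' (+2 fires, +3 burnt)
Step 7: cell (0,2)='.' (+0 fires, +2 burnt)
  fire out at step 7

1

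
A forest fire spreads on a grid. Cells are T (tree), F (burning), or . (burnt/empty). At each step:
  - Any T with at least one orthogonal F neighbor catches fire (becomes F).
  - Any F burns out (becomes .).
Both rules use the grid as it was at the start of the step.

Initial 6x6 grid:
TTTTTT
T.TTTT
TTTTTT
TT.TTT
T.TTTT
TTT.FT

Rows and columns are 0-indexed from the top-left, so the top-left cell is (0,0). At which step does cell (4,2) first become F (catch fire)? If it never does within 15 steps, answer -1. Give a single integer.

Step 1: cell (4,2)='T' (+2 fires, +1 burnt)
Step 2: cell (4,2)='T' (+3 fires, +2 burnt)
Step 3: cell (4,2)='F' (+4 fires, +3 burnt)
  -> target ignites at step 3
Step 4: cell (4,2)='.' (+4 fires, +4 burnt)
Step 5: cell (4,2)='.' (+5 fires, +4 burnt)
Step 6: cell (4,2)='.' (+5 fires, +5 burnt)
Step 7: cell (4,2)='.' (+4 fires, +5 burnt)
Step 8: cell (4,2)='.' (+3 fires, +4 burnt)
Step 9: cell (4,2)='.' (+1 fires, +3 burnt)
Step 10: cell (4,2)='.' (+0 fires, +1 burnt)
  fire out at step 10

3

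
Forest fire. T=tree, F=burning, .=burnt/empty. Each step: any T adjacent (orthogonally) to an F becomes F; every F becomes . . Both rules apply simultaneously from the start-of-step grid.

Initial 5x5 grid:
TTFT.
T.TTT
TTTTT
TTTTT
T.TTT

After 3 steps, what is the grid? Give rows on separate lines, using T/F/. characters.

Step 1: 3 trees catch fire, 1 burn out
  TF.F.
  T.FTT
  TTTTT
  TTTTT
  T.TTT
Step 2: 3 trees catch fire, 3 burn out
  F....
  T..FT
  TTFTT
  TTTTT
  T.TTT
Step 3: 5 trees catch fire, 3 burn out
  .....
  F...F
  TF.FT
  TTFTT
  T.TTT

.....
F...F
TF.FT
TTFTT
T.TTT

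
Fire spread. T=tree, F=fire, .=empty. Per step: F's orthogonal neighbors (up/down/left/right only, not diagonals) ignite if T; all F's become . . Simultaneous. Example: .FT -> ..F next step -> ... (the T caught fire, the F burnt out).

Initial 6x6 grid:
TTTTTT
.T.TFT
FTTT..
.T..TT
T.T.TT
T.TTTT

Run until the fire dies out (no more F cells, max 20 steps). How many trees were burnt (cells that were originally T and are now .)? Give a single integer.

Step 1: +4 fires, +2 burnt (F count now 4)
Step 2: +6 fires, +4 burnt (F count now 6)
Step 3: +2 fires, +6 burnt (F count now 2)
Step 4: +1 fires, +2 burnt (F count now 1)
Step 5: +0 fires, +1 burnt (F count now 0)
Fire out after step 5
Initially T: 24, now '.': 25
Total burnt (originally-T cells now '.'): 13

Answer: 13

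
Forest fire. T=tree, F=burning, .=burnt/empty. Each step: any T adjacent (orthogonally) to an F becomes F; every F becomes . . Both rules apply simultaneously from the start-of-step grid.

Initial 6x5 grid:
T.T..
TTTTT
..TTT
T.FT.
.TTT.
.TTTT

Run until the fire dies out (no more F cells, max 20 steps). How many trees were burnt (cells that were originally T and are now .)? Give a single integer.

Step 1: +3 fires, +1 burnt (F count now 3)
Step 2: +5 fires, +3 burnt (F count now 5)
Step 3: +6 fires, +5 burnt (F count now 6)
Step 4: +3 fires, +6 burnt (F count now 3)
Step 5: +1 fires, +3 burnt (F count now 1)
Step 6: +0 fires, +1 burnt (F count now 0)
Fire out after step 6
Initially T: 19, now '.': 29
Total burnt (originally-T cells now '.'): 18

Answer: 18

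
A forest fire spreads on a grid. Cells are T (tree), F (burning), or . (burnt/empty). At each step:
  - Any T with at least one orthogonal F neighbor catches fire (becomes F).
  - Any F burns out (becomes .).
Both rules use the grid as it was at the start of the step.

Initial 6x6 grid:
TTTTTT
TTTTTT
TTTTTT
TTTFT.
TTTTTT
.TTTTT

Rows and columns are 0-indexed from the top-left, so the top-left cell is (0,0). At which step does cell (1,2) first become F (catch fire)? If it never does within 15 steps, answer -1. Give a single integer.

Step 1: cell (1,2)='T' (+4 fires, +1 burnt)
Step 2: cell (1,2)='T' (+7 fires, +4 burnt)
Step 3: cell (1,2)='F' (+10 fires, +7 burnt)
  -> target ignites at step 3
Step 4: cell (1,2)='.' (+8 fires, +10 burnt)
Step 5: cell (1,2)='.' (+3 fires, +8 burnt)
Step 6: cell (1,2)='.' (+1 fires, +3 burnt)
Step 7: cell (1,2)='.' (+0 fires, +1 burnt)
  fire out at step 7

3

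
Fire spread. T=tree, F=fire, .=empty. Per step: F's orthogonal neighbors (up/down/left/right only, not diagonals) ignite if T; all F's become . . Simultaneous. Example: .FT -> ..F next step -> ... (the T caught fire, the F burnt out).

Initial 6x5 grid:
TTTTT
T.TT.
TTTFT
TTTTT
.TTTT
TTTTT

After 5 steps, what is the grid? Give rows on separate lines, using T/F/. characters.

Step 1: 4 trees catch fire, 1 burn out
  TTTTT
  T.TF.
  TTF.F
  TTTFT
  .TTTT
  TTTTT
Step 2: 6 trees catch fire, 4 burn out
  TTTFT
  T.F..
  TF...
  TTF.F
  .TTFT
  TTTTT
Step 3: 7 trees catch fire, 6 burn out
  TTF.F
  T....
  F....
  TF...
  .TF.F
  TTTFT
Step 4: 6 trees catch fire, 7 burn out
  TF...
  F....
  .....
  F....
  .F...
  TTF.F
Step 5: 2 trees catch fire, 6 burn out
  F....
  .....
  .....
  .....
  .....
  TF...

F....
.....
.....
.....
.....
TF...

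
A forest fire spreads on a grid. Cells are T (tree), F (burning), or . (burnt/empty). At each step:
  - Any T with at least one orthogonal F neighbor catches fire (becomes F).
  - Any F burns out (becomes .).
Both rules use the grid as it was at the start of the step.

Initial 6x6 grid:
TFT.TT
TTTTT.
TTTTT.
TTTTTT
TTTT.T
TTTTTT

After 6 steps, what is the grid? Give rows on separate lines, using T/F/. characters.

Step 1: 3 trees catch fire, 1 burn out
  F.F.TT
  TFTTT.
  TTTTT.
  TTTTTT
  TTTT.T
  TTTTTT
Step 2: 3 trees catch fire, 3 burn out
  ....TT
  F.FTT.
  TFTTT.
  TTTTTT
  TTTT.T
  TTTTTT
Step 3: 4 trees catch fire, 3 burn out
  ....TT
  ...FT.
  F.FTT.
  TFTTTT
  TTTT.T
  TTTTTT
Step 4: 5 trees catch fire, 4 burn out
  ....TT
  ....F.
  ...FT.
  F.FTTT
  TFTT.T
  TTTTTT
Step 5: 6 trees catch fire, 5 burn out
  ....FT
  ......
  ....F.
  ...FTT
  F.FT.T
  TFTTTT
Step 6: 5 trees catch fire, 6 burn out
  .....F
  ......
  ......
  ....FT
  ...F.T
  F.FTTT

.....F
......
......
....FT
...F.T
F.FTTT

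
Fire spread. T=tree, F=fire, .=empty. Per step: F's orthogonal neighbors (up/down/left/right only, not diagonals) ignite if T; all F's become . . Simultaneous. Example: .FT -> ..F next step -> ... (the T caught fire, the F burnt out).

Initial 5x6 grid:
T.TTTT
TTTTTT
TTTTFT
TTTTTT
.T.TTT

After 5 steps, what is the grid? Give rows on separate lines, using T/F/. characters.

Step 1: 4 trees catch fire, 1 burn out
  T.TTTT
  TTTTFT
  TTTF.F
  TTTTFT
  .T.TTT
Step 2: 7 trees catch fire, 4 burn out
  T.TTFT
  TTTF.F
  TTF...
  TTTF.F
  .T.TFT
Step 3: 7 trees catch fire, 7 burn out
  T.TF.F
  TTF...
  TF....
  TTF...
  .T.F.F
Step 4: 4 trees catch fire, 7 burn out
  T.F...
  TF....
  F.....
  TF....
  .T....
Step 5: 3 trees catch fire, 4 burn out
  T.....
  F.....
  ......
  F.....
  .F....

T.....
F.....
......
F.....
.F....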